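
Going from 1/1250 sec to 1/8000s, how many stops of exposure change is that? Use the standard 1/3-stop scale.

2 2/3 stops

1/1250 → 1/1600 → 1/2000 → 1/2500 → 1/3200 → 1/4000 → 1/5000 → 1/6400 → 1/8000 — count the steps: 8 third-stops = 2 2/3 stops.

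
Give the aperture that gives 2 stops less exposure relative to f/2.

f/4

Aperture: f/2 → f/2.8 → f/4 — 2 stops narrower (darker).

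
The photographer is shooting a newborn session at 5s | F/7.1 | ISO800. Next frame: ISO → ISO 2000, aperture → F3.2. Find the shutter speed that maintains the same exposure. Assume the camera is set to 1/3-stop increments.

0.4 s

ISO: 800 → 1000 → 1250 → 1600 → 2000 — 1 1/3 stops raised (brighter).
Aperture: f/7.1 → f/6.3 → f/5.6 → f/5 → f/4.5 → f/4 → f/3.5 → f/3.2 — 2 1/3 stops opened up (brighter).
Net change so far: 3 2/3 stops brighter. Offset with the shutter speed: 5 → 4 → 3.2 → 2.5 → 2 → 1.6 → 1.3 → 1 → 0.8 → 0.6 → 0.5 → 0.4.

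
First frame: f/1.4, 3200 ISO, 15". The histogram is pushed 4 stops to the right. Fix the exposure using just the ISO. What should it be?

Overexposed by 4 stops → need 4 stops darker.
ISO: 3200 → 1600 → 800 → 400 → 200.

ISO 200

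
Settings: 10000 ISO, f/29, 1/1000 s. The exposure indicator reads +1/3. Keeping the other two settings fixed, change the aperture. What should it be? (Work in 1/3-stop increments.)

Overexposed by 1/3 stop → need 1/3 stop darker.
Aperture: f/29 → f/32.

f/32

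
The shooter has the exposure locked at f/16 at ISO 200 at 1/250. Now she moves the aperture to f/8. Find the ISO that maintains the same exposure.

ISO 50

Aperture: f/16 → f/11 → f/8 — 2 stops wider (brighter).
Need 2 stops darker from the ISO: 200 → 100 → 50.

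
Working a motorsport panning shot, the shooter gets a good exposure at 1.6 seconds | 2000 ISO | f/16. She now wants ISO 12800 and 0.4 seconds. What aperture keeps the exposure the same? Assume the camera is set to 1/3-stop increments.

f/20

ISO: 2000 → 2500 → 3200 → 4000 → 5000 → 6400 → 8000 → 10000 → 12800 — 2 2/3 stops raised (brighter).
Shutter speed: 1.6 → 1.3 → 1 → 0.8 → 0.6 → 0.5 → 0.4 — 2 stops shorter (darker).
Net change so far: 2/3 stop brighter. Offset with the aperture: f/16 → f/18 → f/20.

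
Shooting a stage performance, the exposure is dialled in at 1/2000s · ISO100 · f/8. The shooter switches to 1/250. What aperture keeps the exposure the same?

f/22

Shutter speed: 1/2000 → 1/1000 → 1/500 → 1/250 — 3 stops longer (brighter).
Need 3 stops darker from the aperture: f/8 → f/11 → f/16 → f/22.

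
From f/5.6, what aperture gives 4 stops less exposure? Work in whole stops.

f/22

Aperture: f/5.6 → f/8 → f/11 → f/16 → f/22 — 4 stops smaller aperture (darker).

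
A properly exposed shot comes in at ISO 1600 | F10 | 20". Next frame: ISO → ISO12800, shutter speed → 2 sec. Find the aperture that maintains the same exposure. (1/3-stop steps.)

ISO: 1600 → 2000 → 2500 → 3200 → 4000 → 5000 → 6400 → 8000 → 10000 → 12800 — 3 stops raised (brighter).
Shutter speed: 20 → 15 → 13 → 10 → 8 → 6 → 5 → 4 → 3.2 → 2.5 → 2 — 3 1/3 stops faster (darker).
Net change so far: 1/3 stop darker. Offset with the aperture: f/10 → f/9.

f/9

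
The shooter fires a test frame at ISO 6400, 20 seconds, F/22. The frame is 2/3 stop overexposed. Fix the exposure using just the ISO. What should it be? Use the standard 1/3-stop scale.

ISO 4000

Overexposed by 2/3 stop → need 2/3 stop darker.
ISO: 6400 → 5000 → 4000.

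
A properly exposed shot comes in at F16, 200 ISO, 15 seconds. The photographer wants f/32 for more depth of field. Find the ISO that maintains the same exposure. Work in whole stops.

ISO 800

Aperture: f/16 → f/22 → f/32 — 2 stops narrower (darker).
Need 2 stops brighter from the ISO: 200 → 400 → 800.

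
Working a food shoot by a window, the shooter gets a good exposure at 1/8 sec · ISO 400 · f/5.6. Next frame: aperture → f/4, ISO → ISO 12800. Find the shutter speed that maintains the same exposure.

1/500s

Aperture: f/5.6 → f/4 — 1 stop wider (brighter).
ISO: 400 → 800 → 1600 → 3200 → 6400 → 12800 — 5 stops higher (brighter).
Net change so far: 6 stops brighter. Offset with the shutter speed: 1/8 → 1/15 → 1/30 → 1/60 → 1/125 → 1/250 → 1/500.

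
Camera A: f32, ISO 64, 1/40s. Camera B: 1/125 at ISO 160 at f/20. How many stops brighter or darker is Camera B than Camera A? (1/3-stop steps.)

Aperture: f/32 → f/29 → f/25 → f/22 → f/20 — 1 1/3 stops opened up (brighter).
Shutter speed: 1/40 → 1/50 → 1/60 → 1/80 → 1/100 → 1/125 — 1 2/3 stops shorter (darker).
ISO: 64 → 80 → 100 → 125 → 160 — 1 1/3 stops higher (brighter).
Net: +1 1/3 −1 2/3 +1 1/3 = +1 stop.

1 stop brighter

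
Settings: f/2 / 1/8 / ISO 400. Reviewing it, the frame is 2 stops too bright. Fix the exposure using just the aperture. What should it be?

Overexposed by 2 stops → need 2 stops darker.
Aperture: f/2 → f/2.8 → f/4.

f/4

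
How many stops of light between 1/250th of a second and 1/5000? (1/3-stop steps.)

4 1/3 stops

1/250 → 1/320 → 1/400 → 1/500 → 1/640 → 1/800 → 1/1000 → 1/1250 → 1/1600 → 1/2000 → 1/2500 → 1/3200 → 1/4000 → 1/5000 — count the steps: 13 third-stops = 4 1/3 stops.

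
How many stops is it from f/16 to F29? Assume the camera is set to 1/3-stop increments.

1 2/3 stops

f/16 → f/18 → f/20 → f/22 → f/25 → f/29 — count the steps: 5 third-stops = 1 2/3 stops.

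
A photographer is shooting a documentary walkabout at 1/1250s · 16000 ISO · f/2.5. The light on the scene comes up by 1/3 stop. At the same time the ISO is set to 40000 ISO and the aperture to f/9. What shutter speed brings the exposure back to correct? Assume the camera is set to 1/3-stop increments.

1/320s

Scene light: 1/3 stop brighter.
ISO: 16000 → 20000 → 25600 → 32000 → 40000 — 1 1/3 stops higher (brighter).
Aperture: f/2.5 → f/2.8 → f/3.2 → f/3.5 → f/4 → f/4.5 → f/5 → f/5.6 → f/6.3 → f/7.1 → f/8 → f/9 — 3 2/3 stops smaller aperture (darker).
Net so far: 2 stops darker. Shutter speed: 1/1250 → 1/1000 → 1/800 → 1/640 → 1/500 → 1/400 → 1/320.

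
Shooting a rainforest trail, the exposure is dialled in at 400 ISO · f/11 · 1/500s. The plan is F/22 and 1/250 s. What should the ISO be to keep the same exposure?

ISO 800

Aperture: f/11 → f/16 → f/22 — 2 stops narrower (darker).
Shutter speed: 1/500 → 1/250 — 1 stop slower (brighter).
Net change so far: 1 stop darker. Offset with the ISO: 400 → 800.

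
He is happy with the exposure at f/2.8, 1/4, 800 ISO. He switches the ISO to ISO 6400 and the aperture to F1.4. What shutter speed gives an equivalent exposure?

ISO: 800 → 1600 → 3200 → 6400 — 3 stops raised (brighter).
Aperture: f/2.8 → f/2 → f/1.4 — 2 stops opened up (brighter).
Net change so far: 5 stops brighter. Offset with the shutter speed: 1/4 → 1/8 → 1/15 → 1/30 → 1/60 → 1/125.

1/125s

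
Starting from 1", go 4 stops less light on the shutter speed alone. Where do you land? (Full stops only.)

1/15s

Shutter speed: 1 → 1/2 → 1/4 → 1/8 → 1/15 — 4 stops shorter (darker).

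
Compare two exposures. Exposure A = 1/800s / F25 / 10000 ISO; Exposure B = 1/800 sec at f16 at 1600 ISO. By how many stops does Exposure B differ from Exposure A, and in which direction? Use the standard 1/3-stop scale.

1 1/3 stops darker

Aperture: f/25 → f/22 → f/20 → f/18 → f/16 — 1 1/3 stops larger aperture (brighter).
Shutter speed: unchanged.
ISO: 10000 → 8000 → 6400 → 5000 → 4000 → 3200 → 2500 → 2000 → 1600 — 2 2/3 stops dropped (darker).
Net: +1 1/3 −2 2/3 = −1 1/3 stops.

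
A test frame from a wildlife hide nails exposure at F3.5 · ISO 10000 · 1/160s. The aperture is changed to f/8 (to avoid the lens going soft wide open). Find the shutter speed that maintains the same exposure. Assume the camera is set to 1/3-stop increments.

Aperture: f/3.5 → f/4 → f/4.5 → f/5 → f/5.6 → f/6.3 → f/7.1 → f/8 — 2 1/3 stops stopped down (darker).
Need 2 1/3 stops brighter from the shutter speed: 1/160 → 1/125 → 1/100 → 1/80 → 1/60 → 1/50 → 1/40 → 1/30.

1/30s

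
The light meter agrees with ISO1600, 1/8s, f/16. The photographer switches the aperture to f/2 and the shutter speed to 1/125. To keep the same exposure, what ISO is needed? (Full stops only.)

ISO 400

Aperture: f/16 → f/11 → f/8 → f/5.6 → f/4 → f/2.8 → f/2 — 6 stops wider (brighter).
Shutter speed: 1/8 → 1/15 → 1/30 → 1/60 → 1/125 — 4 stops shorter (darker).
Net change so far: 2 stops brighter. Offset with the ISO: 1600 → 800 → 400.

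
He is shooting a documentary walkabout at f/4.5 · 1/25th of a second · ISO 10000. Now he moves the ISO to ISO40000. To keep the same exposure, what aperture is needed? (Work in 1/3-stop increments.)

ISO: 10000 → 12800 → 16000 → 20000 → 25600 → 32000 → 40000 — 2 stops raised (brighter).
Need 2 stops darker from the aperture: f/4.5 → f/5 → f/5.6 → f/6.3 → f/7.1 → f/8 → f/9.

f/9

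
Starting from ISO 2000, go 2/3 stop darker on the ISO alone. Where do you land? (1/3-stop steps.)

ISO: 2000 → 1600 → 1250 — 2/3 stop lower (darker).

ISO 1250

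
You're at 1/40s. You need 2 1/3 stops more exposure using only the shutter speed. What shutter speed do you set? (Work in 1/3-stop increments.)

1/8s

Shutter speed: 1/40 → 1/30 → 1/25 → 1/20 → 1/15 → 1/13 → 1/10 → 1/8 — 2 1/3 stops slower (brighter).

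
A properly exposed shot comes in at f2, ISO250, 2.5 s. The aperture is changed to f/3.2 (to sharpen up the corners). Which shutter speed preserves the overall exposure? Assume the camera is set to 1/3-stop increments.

Aperture: f/2 → f/2.2 → f/2.5 → f/2.8 → f/3.2 — 1 1/3 stops narrower (darker).
Need 1 1/3 stops brighter from the shutter speed: 2.5 → 3.2 → 4 → 5 → 6.

6 s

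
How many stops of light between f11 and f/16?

f/11 → f/16 — count the steps: 1 stop.

1 stop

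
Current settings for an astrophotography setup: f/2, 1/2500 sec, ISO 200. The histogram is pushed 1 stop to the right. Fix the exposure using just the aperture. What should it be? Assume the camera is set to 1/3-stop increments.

Overexposed by 1 stop → need 1 stop darker.
Aperture: f/2 → f/2.2 → f/2.5 → f/2.8.

f/2.8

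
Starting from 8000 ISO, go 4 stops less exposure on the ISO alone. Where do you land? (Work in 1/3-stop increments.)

ISO: 8000 → 6400 → 5000 → 4000 → 3200 → 2500 → 2000 → 1600 → 1250 → 1000 → 800 → 640 → 500 — 4 stops lower (darker).

ISO 500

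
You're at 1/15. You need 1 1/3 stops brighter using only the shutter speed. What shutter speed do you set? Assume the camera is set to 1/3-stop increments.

Shutter speed: 1/15 → 1/13 → 1/10 → 1/8 → 1/6 — 1 1/3 stops longer (brighter).

1/6s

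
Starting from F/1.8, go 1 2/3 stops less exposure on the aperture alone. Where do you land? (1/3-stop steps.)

f/3.2

Aperture: f/1.8 → f/2 → f/2.2 → f/2.5 → f/2.8 → f/3.2 — 1 2/3 stops stopped down (darker).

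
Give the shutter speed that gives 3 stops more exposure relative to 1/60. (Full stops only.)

Shutter speed: 1/60 → 1/30 → 1/15 → 1/8 — 3 stops slower (brighter).

1/8s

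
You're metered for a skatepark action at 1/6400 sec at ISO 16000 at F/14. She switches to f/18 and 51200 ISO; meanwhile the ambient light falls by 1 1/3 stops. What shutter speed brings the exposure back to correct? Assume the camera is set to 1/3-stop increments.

1/5000s

Scene light: 1 1/3 stops darker.
Aperture: f/14 → f/16 → f/18 — 2/3 stop stopped down (darker).
ISO: 16000 → 20000 → 25600 → 32000 → 40000 → 51200 — 1 2/3 stops raised (brighter).
Net so far: 1/3 stop darker. Shutter speed: 1/6400 → 1/5000.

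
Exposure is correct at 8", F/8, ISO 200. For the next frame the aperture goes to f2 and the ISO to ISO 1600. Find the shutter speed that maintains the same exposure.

1/15s

Aperture: f/8 → f/5.6 → f/4 → f/2.8 → f/2 — 4 stops larger aperture (brighter).
ISO: 200 → 400 → 800 → 1600 — 3 stops higher (brighter).
Net change so far: 7 stops brighter. Offset with the shutter speed: 8 → 4 → 2 → 1 → 1/2 → 1/4 → 1/8 → 1/15.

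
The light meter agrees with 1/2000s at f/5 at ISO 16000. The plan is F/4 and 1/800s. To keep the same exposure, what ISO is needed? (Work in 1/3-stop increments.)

Aperture: f/5 → f/4.5 → f/4 — 2/3 stop larger aperture (brighter).
Shutter speed: 1/2000 → 1/1600 → 1/1250 → 1/1000 → 1/800 — 1 1/3 stops longer (brighter).
Net change so far: 2 stops brighter. Offset with the ISO: 16000 → 12800 → 10000 → 8000 → 6400 → 5000 → 4000.

ISO 4000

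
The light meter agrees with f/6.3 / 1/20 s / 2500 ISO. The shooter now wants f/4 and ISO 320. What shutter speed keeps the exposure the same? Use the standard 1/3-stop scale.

Aperture: f/6.3 → f/5.6 → f/5 → f/4.5 → f/4 — 1 1/3 stops opened up (brighter).
ISO: 2500 → 2000 → 1600 → 1250 → 1000 → 800 → 640 → 500 → 400 → 320 — 3 stops dropped (darker).
Net change so far: 1 2/3 stops darker. Offset with the shutter speed: 1/20 → 1/15 → 1/13 → 1/10 → 1/8 → 1/6.

1/6s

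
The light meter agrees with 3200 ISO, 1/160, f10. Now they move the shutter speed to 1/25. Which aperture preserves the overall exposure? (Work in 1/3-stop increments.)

f/25

Shutter speed: 1/160 → 1/125 → 1/100 → 1/80 → 1/60 → 1/50 → 1/40 → 1/30 → 1/25 — 2 2/3 stops longer (brighter).
Need 2 2/3 stops darker from the aperture: f/10 → f/11 → f/13 → f/14 → f/16 → f/18 → f/20 → f/22 → f/25.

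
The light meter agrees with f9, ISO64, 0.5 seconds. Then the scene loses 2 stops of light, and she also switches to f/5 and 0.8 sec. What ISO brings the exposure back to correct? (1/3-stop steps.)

ISO 50

Scene light: 2 stops darker.
Aperture: f/9 → f/8 → f/7.1 → f/6.3 → f/5.6 → f/5 — 1 2/3 stops opened up (brighter).
Shutter speed: 0.5 → 0.6 → 0.8 — 2/3 stop slower (brighter).
Net so far: 1/3 stop brighter. ISO: 64 → 50.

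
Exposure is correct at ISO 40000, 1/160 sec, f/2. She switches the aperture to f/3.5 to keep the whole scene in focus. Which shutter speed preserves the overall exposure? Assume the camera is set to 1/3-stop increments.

Aperture: f/2 → f/2.2 → f/2.5 → f/2.8 → f/3.2 → f/3.5 — 1 2/3 stops smaller aperture (darker).
Need 1 2/3 stops brighter from the shutter speed: 1/160 → 1/125 → 1/100 → 1/80 → 1/60 → 1/50.

1/50s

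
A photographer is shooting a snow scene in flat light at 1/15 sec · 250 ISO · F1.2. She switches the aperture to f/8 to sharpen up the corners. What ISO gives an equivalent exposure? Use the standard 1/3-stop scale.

Aperture: f/1.2 → f/1.4 → f/1.6 → f/1.8 → f/2 → f/2.2 → f/2.5 → f/2.8 → f/3.2 → f/3.5 → f/4 → f/4.5 → f/5 → f/5.6 → f/6.3 → f/7.1 → f/8 — 5 1/3 stops smaller aperture (darker).
Need 5 1/3 stops brighter from the ISO: 250 → 320 → 400 → 500 → 640 → 800 → 1000 → 1250 → 1600 → 2000 → 2500 → 3200 → 4000 → 5000 → 6400 → 8000 → 10000.

ISO 10000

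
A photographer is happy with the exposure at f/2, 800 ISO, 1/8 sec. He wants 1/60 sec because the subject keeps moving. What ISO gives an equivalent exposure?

ISO 6400

Shutter speed: 1/8 → 1/15 → 1/30 → 1/60 — 3 stops shorter (darker).
Need 3 stops brighter from the ISO: 800 → 1600 → 3200 → 6400.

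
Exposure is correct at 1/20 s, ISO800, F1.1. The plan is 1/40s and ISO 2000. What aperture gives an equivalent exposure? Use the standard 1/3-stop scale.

Shutter speed: 1/20 → 1/25 → 1/30 → 1/40 — 1 stop shorter (darker).
ISO: 800 → 1000 → 1250 → 1600 → 2000 — 1 1/3 stops raised (brighter).
Net change so far: 1/3 stop brighter. Offset with the aperture: f/1.1 → f/1.2.

f/1.2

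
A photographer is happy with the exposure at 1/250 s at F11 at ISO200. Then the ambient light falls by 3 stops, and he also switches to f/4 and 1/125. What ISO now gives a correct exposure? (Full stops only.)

Scene light: 3 stops darker.
Aperture: f/11 → f/8 → f/5.6 → f/4 — 3 stops wider (brighter).
Shutter speed: 1/250 → 1/125 — 1 stop longer (brighter).
Net so far: 1 stop brighter. ISO: 200 → 100.

ISO 100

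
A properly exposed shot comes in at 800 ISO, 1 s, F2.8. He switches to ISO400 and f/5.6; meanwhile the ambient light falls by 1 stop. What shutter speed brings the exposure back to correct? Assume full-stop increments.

Scene light: 1 stop darker.
ISO: 800 → 400 — 1 stop lower (darker).
Aperture: f/2.8 → f/4 → f/5.6 — 2 stops stopped down (darker).
Net so far: 4 stops darker. Shutter speed: 1 → 2 → 4 → 8 → 15.

15 s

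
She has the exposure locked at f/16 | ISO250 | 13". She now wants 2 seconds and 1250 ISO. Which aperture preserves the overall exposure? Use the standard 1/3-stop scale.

f/14

Shutter speed: 13 → 10 → 8 → 6 → 5 → 4 → 3.2 → 2.5 → 2 — 2 2/3 stops faster (darker).
ISO: 250 → 320 → 400 → 500 → 640 → 800 → 1000 → 1250 — 2 1/3 stops raised (brighter).
Net change so far: 1/3 stop darker. Offset with the aperture: f/16 → f/14.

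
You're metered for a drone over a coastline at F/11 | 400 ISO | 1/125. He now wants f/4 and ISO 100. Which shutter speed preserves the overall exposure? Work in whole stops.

1/250s

Aperture: f/11 → f/8 → f/5.6 → f/4 — 3 stops opened up (brighter).
ISO: 400 → 200 → 100 — 2 stops dropped (darker).
Net change so far: 1 stop brighter. Offset with the shutter speed: 1/125 → 1/250.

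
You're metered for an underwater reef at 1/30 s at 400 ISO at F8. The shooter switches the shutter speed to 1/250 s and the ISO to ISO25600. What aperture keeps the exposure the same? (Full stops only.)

Shutter speed: 1/30 → 1/60 → 1/125 → 1/250 — 3 stops shorter (darker).
ISO: 400 → 800 → 1600 → 3200 → 6400 → 12800 → 25600 — 6 stops higher (brighter).
Net change so far: 3 stops brighter. Offset with the aperture: f/8 → f/11 → f/16 → f/22.

f/22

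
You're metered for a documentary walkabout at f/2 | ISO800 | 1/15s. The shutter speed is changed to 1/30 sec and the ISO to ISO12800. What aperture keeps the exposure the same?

f/5.6

Shutter speed: 1/15 → 1/30 — 1 stop faster (darker).
ISO: 800 → 1600 → 3200 → 6400 → 12800 — 4 stops raised (brighter).
Net change so far: 3 stops brighter. Offset with the aperture: f/2 → f/2.8 → f/4 → f/5.6.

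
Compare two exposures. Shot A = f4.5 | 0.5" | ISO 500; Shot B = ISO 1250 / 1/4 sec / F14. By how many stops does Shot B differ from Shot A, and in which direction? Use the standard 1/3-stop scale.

3 stops darker

Aperture: f/4.5 → f/5 → f/5.6 → f/6.3 → f/7.1 → f/8 → f/9 → f/10 → f/11 → f/13 → f/14 — 3 1/3 stops stopped down (darker).
Shutter speed: 0.5 → 0.4 → 0.3 → 1/4 — 1 stop shorter (darker).
ISO: 500 → 640 → 800 → 1000 → 1250 — 1 1/3 stops higher (brighter).
Net: −3 1/3 −1 +1 1/3 = −3 stops.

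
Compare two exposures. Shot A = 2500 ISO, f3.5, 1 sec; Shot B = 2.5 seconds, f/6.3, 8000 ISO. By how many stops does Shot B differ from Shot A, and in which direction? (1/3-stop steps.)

1 1/3 stops brighter

Aperture: f/3.5 → f/4 → f/4.5 → f/5 → f/5.6 → f/6.3 — 1 2/3 stops smaller aperture (darker).
Shutter speed: 1 → 1.3 → 1.6 → 2 → 2.5 — 1 1/3 stops longer (brighter).
ISO: 2500 → 3200 → 4000 → 5000 → 6400 → 8000 — 1 2/3 stops higher (brighter).
Net: −1 2/3 +1 1/3 +1 2/3 = +1 1/3 stops.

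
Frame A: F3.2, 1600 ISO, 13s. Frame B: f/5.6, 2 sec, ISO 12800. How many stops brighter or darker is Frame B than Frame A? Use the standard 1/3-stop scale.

1 1/3 stops darker

Aperture: f/3.2 → f/3.5 → f/4 → f/4.5 → f/5 → f/5.6 — 1 2/3 stops narrower (darker).
Shutter speed: 13 → 10 → 8 → 6 → 5 → 4 → 3.2 → 2.5 → 2 — 2 2/3 stops faster (darker).
ISO: 1600 → 2000 → 2500 → 3200 → 4000 → 5000 → 6400 → 8000 → 10000 → 12800 — 3 stops raised (brighter).
Net: −1 2/3 −2 2/3 +3 = −1 1/3 stops.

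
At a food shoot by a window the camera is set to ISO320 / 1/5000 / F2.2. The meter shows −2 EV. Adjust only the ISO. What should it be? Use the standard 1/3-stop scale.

ISO 1250

Underexposed by 2 stops → need 2 stops brighter.
ISO: 320 → 400 → 500 → 640 → 800 → 1000 → 1250.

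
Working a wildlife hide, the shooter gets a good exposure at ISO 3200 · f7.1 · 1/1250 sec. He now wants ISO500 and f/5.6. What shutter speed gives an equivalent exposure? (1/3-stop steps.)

1/320s

ISO: 3200 → 2500 → 2000 → 1600 → 1250 → 1000 → 800 → 640 → 500 — 2 2/3 stops dropped (darker).
Aperture: f/7.1 → f/6.3 → f/5.6 — 2/3 stop wider (brighter).
Net change so far: 2 stops darker. Offset with the shutter speed: 1/1250 → 1/1000 → 1/800 → 1/640 → 1/500 → 1/400 → 1/320.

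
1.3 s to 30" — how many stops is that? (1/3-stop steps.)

4 2/3 stops

1.3 → 1.6 → 2 → 2.5 → 3.2 → 4 → 5 → 6 → 8 → 10 → 13 → 15 → 20 → 25 → 30 — count the steps: 14 third-stops = 4 2/3 stops.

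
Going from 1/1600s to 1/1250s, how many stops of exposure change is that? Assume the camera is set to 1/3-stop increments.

1/3 stop

1/1600 → 1/1250 — count the steps: 1 third-stops = 1/3 stop.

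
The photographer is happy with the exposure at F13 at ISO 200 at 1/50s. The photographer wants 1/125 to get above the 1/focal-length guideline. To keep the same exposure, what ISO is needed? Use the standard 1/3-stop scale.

Shutter speed: 1/50 → 1/60 → 1/80 → 1/100 → 1/125 — 1 1/3 stops shorter (darker).
Need 1 1/3 stops brighter from the ISO: 200 → 250 → 320 → 400 → 500.

ISO 500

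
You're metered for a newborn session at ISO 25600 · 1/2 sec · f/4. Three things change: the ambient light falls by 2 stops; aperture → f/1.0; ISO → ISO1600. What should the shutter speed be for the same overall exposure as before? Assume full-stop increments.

2 s

Scene light: 2 stops darker.
Aperture: f/4 → f/2.8 → f/2 → f/1.4 → f/1.0 — 4 stops larger aperture (brighter).
ISO: 25600 → 12800 → 6400 → 3200 → 1600 — 4 stops lower (darker).
Net so far: 2 stops darker. Shutter speed: 1/2 → 1 → 2.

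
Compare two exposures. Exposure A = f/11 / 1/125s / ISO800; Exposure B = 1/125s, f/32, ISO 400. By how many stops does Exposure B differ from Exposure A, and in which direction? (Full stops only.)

Aperture: f/11 → f/16 → f/22 → f/32 — 3 stops narrower (darker).
Shutter speed: unchanged.
ISO: 800 → 400 — 1 stop dropped (darker).
Net: −3 −1 = −4 stops.

4 stops darker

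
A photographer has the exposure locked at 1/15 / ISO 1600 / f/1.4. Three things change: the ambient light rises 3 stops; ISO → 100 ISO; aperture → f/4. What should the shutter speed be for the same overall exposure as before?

Scene light: 3 stops brighter.
ISO: 1600 → 800 → 400 → 200 → 100 — 4 stops dropped (darker).
Aperture: f/1.4 → f/2 → f/2.8 → f/4 — 3 stops narrower (darker).
Net so far: 4 stops darker. Shutter speed: 1/15 → 1/8 → 1/4 → 1/2 → 1.

1 s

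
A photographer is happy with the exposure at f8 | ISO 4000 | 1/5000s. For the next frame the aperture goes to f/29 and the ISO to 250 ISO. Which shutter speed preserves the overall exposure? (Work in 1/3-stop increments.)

Aperture: f/8 → f/9 → f/10 → f/11 → f/13 → f/14 → f/16 → f/18 → f/20 → f/22 → f/25 → f/29 — 3 2/3 stops narrower (darker).
ISO: 4000 → 3200 → 2500 → 2000 → 1600 → 1250 → 1000 → 800 → 640 → 500 → 400 → 320 → 250 — 4 stops lower (darker).
Net change so far: 7 2/3 stops darker. Offset with the shutter speed: 1/5000 → 1/4000 → 1/3200 → 1/2500 → 1/2000 → 1/1600 → 1/1250 → 1/1000 → 1/800 → 1/640 → 1/500 → 1/400 → 1/320 → 1/250 → 1/200 → 1/160 → 1/125 → 1/100 → 1/80 → 1/60 → 1/50 → 1/40 → 1/30 → 1/25.

1/25s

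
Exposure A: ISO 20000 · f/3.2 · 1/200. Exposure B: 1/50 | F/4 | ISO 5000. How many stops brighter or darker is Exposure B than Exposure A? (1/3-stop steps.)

Aperture: f/3.2 → f/3.5 → f/4 — 2/3 stop narrower (darker).
Shutter speed: 1/200 → 1/160 → 1/125 → 1/100 → 1/80 → 1/60 → 1/50 — 2 stops longer (brighter).
ISO: 20000 → 16000 → 12800 → 10000 → 8000 → 6400 → 5000 — 2 stops lower (darker).
Net: −2/3 +2 −2 = −2/3 stops.

2/3 stop darker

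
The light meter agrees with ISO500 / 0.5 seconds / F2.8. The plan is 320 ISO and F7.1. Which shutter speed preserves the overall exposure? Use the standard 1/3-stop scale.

ISO: 500 → 400 → 320 — 2/3 stop lower (darker).
Aperture: f/2.8 → f/3.2 → f/3.5 → f/4 → f/4.5 → f/5 → f/5.6 → f/6.3 → f/7.1 — 2 2/3 stops narrower (darker).
Net change so far: 3 1/3 stops darker. Offset with the shutter speed: 0.5 → 0.6 → 0.8 → 1 → 1.3 → 1.6 → 2 → 2.5 → 3.2 → 4 → 5.

5 s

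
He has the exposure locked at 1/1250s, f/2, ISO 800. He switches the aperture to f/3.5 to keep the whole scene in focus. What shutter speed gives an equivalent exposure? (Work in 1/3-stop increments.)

Aperture: f/2 → f/2.2 → f/2.5 → f/2.8 → f/3.2 → f/3.5 — 1 2/3 stops narrower (darker).
Need 1 2/3 stops brighter from the shutter speed: 1/1250 → 1/1000 → 1/800 → 1/640 → 1/500 → 1/400.

1/400s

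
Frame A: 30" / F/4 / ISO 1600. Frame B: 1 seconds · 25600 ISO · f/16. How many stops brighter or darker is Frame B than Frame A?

Aperture: f/4 → f/5.6 → f/8 → f/11 → f/16 — 4 stops stopped down (darker).
Shutter speed: 30 → 15 → 8 → 4 → 2 → 1 — 5 stops faster (darker).
ISO: 1600 → 3200 → 6400 → 12800 → 25600 — 4 stops raised (brighter).
Net: −4 −5 +4 = −5 stops.

5 stops darker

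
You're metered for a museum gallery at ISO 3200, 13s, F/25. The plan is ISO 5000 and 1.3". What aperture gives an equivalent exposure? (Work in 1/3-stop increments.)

ISO: 3200 → 4000 → 5000 — 2/3 stop higher (brighter).
Shutter speed: 13 → 10 → 8 → 6 → 5 → 4 → 3.2 → 2.5 → 2 → 1.6 → 1.3 — 3 1/3 stops shorter (darker).
Net change so far: 2 2/3 stops darker. Offset with the aperture: f/25 → f/22 → f/20 → f/18 → f/16 → f/14 → f/13 → f/11 → f/10.

f/10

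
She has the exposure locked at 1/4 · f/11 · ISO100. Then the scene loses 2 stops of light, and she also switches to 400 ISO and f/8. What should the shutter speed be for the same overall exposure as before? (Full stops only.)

1/8s

Scene light: 2 stops darker.
ISO: 100 → 200 → 400 — 2 stops raised (brighter).
Aperture: f/11 → f/8 — 1 stop wider (brighter).
Net so far: 1 stop brighter. Shutter speed: 1/4 → 1/8.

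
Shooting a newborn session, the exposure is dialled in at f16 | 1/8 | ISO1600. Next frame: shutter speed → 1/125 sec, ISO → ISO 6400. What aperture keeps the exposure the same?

f/8

Shutter speed: 1/8 → 1/15 → 1/30 → 1/60 → 1/125 — 4 stops faster (darker).
ISO: 1600 → 3200 → 6400 — 2 stops higher (brighter).
Net change so far: 2 stops darker. Offset with the aperture: f/16 → f/11 → f/8.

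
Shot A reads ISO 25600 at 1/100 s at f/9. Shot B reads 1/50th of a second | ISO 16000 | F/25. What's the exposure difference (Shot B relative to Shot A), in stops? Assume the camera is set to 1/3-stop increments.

2 2/3 stops darker

Aperture: f/9 → f/10 → f/11 → f/13 → f/14 → f/16 → f/18 → f/20 → f/22 → f/25 — 3 stops narrower (darker).
Shutter speed: 1/100 → 1/80 → 1/60 → 1/50 — 1 stop longer (brighter).
ISO: 25600 → 20000 → 16000 — 2/3 stop dropped (darker).
Net: −3 +1 −2/3 = −2 2/3 stops.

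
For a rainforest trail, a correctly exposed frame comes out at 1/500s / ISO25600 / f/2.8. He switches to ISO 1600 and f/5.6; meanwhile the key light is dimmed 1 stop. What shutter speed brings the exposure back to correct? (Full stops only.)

Scene light: 1 stop darker.
ISO: 25600 → 12800 → 6400 → 3200 → 1600 — 4 stops dropped (darker).
Aperture: f/2.8 → f/4 → f/5.6 — 2 stops narrower (darker).
Net so far: 7 stops darker. Shutter speed: 1/500 → 1/250 → 1/125 → 1/60 → 1/30 → 1/15 → 1/8 → 1/4.

1/4s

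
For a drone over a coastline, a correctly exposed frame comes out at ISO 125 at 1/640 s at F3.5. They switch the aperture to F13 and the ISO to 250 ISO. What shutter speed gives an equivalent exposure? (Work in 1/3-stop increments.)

Aperture: f/3.5 → f/4 → f/4.5 → f/5 → f/5.6 → f/6.3 → f/7.1 → f/8 → f/9 → f/10 → f/11 → f/13 — 3 2/3 stops stopped down (darker).
ISO: 125 → 160 → 200 → 250 — 1 stop higher (brighter).
Net change so far: 2 2/3 stops darker. Offset with the shutter speed: 1/640 → 1/500 → 1/400 → 1/320 → 1/250 → 1/200 → 1/160 → 1/125 → 1/100.

1/100s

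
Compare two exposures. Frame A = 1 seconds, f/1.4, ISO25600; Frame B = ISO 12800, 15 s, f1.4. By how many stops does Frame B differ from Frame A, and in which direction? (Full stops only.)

3 stops brighter

Aperture: unchanged.
Shutter speed: 1 → 2 → 4 → 8 → 15 — 4 stops slower (brighter).
ISO: 25600 → 12800 — 1 stop dropped (darker).
Net: +4 −1 = +3 stops.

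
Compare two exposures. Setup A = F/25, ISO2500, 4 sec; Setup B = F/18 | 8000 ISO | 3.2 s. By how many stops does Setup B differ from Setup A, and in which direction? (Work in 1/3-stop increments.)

2 1/3 stops brighter

Aperture: f/25 → f/22 → f/20 → f/18 — 1 stop opened up (brighter).
Shutter speed: 4 → 3.2 — 1/3 stop shorter (darker).
ISO: 2500 → 3200 → 4000 → 5000 → 6400 → 8000 — 1 2/3 stops raised (brighter).
Net: +1 −1/3 +1 2/3 = +2 1/3 stops.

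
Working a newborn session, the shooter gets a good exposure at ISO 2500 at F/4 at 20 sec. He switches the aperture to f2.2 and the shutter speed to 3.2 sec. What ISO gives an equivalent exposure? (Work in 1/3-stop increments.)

Aperture: f/4 → f/3.5 → f/3.2 → f/2.8 → f/2.5 → f/2.2 — 1 2/3 stops wider (brighter).
Shutter speed: 20 → 15 → 13 → 10 → 8 → 6 → 5 → 4 → 3.2 — 2 2/3 stops faster (darker).
Net change so far: 1 stop darker. Offset with the ISO: 2500 → 3200 → 4000 → 5000.

ISO 5000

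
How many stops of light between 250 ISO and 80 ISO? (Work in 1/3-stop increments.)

1 2/3 stops

250 → 200 → 160 → 125 → 100 → 80 — count the steps: 5 third-stops = 1 2/3 stops.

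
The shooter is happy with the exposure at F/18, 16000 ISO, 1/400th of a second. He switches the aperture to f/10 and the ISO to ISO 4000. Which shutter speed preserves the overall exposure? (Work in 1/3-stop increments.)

1/320s

Aperture: f/18 → f/16 → f/14 → f/13 → f/11 → f/10 — 1 2/3 stops larger aperture (brighter).
ISO: 16000 → 12800 → 10000 → 8000 → 6400 → 5000 → 4000 — 2 stops lower (darker).
Net change so far: 1/3 stop darker. Offset with the shutter speed: 1/400 → 1/320.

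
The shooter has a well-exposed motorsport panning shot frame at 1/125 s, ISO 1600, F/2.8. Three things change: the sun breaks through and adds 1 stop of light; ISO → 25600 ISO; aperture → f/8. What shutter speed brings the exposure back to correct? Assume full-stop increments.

Scene light: 1 stop brighter.
ISO: 1600 → 3200 → 6400 → 12800 → 25600 — 4 stops higher (brighter).
Aperture: f/2.8 → f/4 → f/5.6 → f/8 — 3 stops narrower (darker).
Net so far: 2 stops brighter. Shutter speed: 1/125 → 1/250 → 1/500.

1/500s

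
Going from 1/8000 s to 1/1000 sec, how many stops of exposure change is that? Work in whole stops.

1/8000 → 1/4000 → 1/2000 → 1/1000 — count the steps: 3 stops.

3 stops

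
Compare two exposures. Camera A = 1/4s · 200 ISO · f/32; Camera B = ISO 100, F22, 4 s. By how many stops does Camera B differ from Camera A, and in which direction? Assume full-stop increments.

Aperture: f/32 → f/22 — 1 stop opened up (brighter).
Shutter speed: 1/4 → 1/2 → 1 → 2 → 4 — 4 stops slower (brighter).
ISO: 200 → 100 — 1 stop dropped (darker).
Net: +1 +4 −1 = +4 stops.

4 stops brighter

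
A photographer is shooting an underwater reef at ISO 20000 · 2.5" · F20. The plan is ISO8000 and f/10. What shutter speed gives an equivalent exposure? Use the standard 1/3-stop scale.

1.6 s

ISO: 20000 → 16000 → 12800 → 10000 → 8000 — 1 1/3 stops dropped (darker).
Aperture: f/20 → f/18 → f/16 → f/14 → f/13 → f/11 → f/10 — 2 stops opened up (brighter).
Net change so far: 2/3 stop brighter. Offset with the shutter speed: 2.5 → 2 → 1.6.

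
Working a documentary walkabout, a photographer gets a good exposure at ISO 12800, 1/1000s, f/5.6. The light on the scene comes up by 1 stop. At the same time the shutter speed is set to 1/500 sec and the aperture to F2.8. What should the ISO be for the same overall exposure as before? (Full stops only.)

ISO 800

Scene light: 1 stop brighter.
Shutter speed: 1/1000 → 1/500 — 1 stop longer (brighter).
Aperture: f/5.6 → f/4 → f/2.8 — 2 stops opened up (brighter).
Net so far: 4 stops brighter. ISO: 12800 → 6400 → 3200 → 1600 → 800.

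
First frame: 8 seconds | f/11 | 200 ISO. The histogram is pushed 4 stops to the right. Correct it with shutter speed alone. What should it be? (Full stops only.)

1/2s

Overexposed by 4 stops → need 4 stops darker.
Shutter speed: 8 → 4 → 2 → 1 → 1/2.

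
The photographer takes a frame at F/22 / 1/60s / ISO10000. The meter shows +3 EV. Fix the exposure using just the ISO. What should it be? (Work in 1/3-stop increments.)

Overexposed by 3 stops → need 3 stops darker.
ISO: 10000 → 8000 → 6400 → 5000 → 4000 → 3200 → 2500 → 2000 → 1600 → 1250.

ISO 1250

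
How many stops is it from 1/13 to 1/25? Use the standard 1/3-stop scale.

1 stop

1/13 → 1/15 → 1/20 → 1/25 — count the steps: 3 third-stops = 1 stop.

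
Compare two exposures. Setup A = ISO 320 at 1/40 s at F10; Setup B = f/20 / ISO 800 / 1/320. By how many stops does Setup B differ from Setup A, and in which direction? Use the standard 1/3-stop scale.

Aperture: f/10 → f/11 → f/13 → f/14 → f/16 → f/18 → f/20 — 2 stops stopped down (darker).
Shutter speed: 1/40 → 1/50 → 1/60 → 1/80 → 1/100 → 1/125 → 1/160 → 1/200 → 1/250 → 1/320 — 3 stops faster (darker).
ISO: 320 → 400 → 500 → 640 → 800 — 1 1/3 stops higher (brighter).
Net: −2 −3 +1 1/3 = −3 2/3 stops.

3 2/3 stops darker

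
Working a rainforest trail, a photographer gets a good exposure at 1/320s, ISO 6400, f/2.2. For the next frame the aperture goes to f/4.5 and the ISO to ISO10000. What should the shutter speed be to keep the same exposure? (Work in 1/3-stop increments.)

1/125s

Aperture: f/2.2 → f/2.5 → f/2.8 → f/3.2 → f/3.5 → f/4 → f/4.5 — 2 stops smaller aperture (darker).
ISO: 6400 → 8000 → 10000 — 2/3 stop higher (brighter).
Net change so far: 1 1/3 stops darker. Offset with the shutter speed: 1/320 → 1/250 → 1/200 → 1/160 → 1/125.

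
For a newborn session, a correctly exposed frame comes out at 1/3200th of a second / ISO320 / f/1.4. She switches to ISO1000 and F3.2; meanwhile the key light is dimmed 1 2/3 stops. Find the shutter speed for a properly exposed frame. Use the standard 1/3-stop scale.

1/640s

Scene light: 1 2/3 stops darker.
ISO: 320 → 400 → 500 → 640 → 800 → 1000 — 1 2/3 stops raised (brighter).
Aperture: f/1.4 → f/1.6 → f/1.8 → f/2 → f/2.2 → f/2.5 → f/2.8 → f/3.2 — 2 1/3 stops smaller aperture (darker).
Net so far: 2 1/3 stops darker. Shutter speed: 1/3200 → 1/2500 → 1/2000 → 1/1600 → 1/1250 → 1/1000 → 1/800 → 1/640.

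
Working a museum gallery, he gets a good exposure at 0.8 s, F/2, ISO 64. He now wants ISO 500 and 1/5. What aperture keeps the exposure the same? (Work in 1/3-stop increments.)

f/2.8

ISO: 64 → 80 → 100 → 125 → 160 → 200 → 250 → 320 → 400 → 500 — 3 stops higher (brighter).
Shutter speed: 0.8 → 0.6 → 0.5 → 0.4 → 0.3 → 1/4 → 1/5 — 2 stops shorter (darker).
Net change so far: 1 stop brighter. Offset with the aperture: f/2 → f/2.2 → f/2.5 → f/2.8.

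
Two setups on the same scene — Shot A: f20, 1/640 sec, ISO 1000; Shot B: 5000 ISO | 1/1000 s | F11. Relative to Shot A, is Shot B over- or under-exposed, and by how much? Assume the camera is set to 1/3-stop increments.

Aperture: f/20 → f/18 → f/16 → f/14 → f/13 → f/11 — 1 2/3 stops wider (brighter).
Shutter speed: 1/640 → 1/800 → 1/1000 — 2/3 stop faster (darker).
ISO: 1000 → 1250 → 1600 → 2000 → 2500 → 3200 → 4000 → 5000 — 2 1/3 stops raised (brighter).
Net: +1 2/3 −2/3 +2 1/3 = +3 1/3 stops.

3 1/3 stops brighter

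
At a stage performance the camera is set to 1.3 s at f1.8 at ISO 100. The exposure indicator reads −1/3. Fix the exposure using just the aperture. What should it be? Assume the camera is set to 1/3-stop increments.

Underexposed by 1/3 stop → need 1/3 stop brighter.
Aperture: f/1.8 → f/1.6.

f/1.6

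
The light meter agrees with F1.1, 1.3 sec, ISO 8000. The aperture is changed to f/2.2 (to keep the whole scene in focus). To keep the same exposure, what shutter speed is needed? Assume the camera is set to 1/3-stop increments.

Aperture: f/1.1 → f/1.2 → f/1.4 → f/1.6 → f/1.8 → f/2 → f/2.2 — 2 stops stopped down (darker).
Need 2 stops brighter from the shutter speed: 1.3 → 1.6 → 2 → 2.5 → 3.2 → 4 → 5.

5 s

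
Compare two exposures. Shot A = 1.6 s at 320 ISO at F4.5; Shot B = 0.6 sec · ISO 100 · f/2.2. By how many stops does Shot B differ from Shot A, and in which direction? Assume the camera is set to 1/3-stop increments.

1 stop darker

Aperture: f/4.5 → f/4 → f/3.5 → f/3.2 → f/2.8 → f/2.5 → f/2.2 — 2 stops larger aperture (brighter).
Shutter speed: 1.6 → 1.3 → 1 → 0.8 → 0.6 — 1 1/3 stops faster (darker).
ISO: 320 → 250 → 200 → 160 → 125 → 100 — 1 2/3 stops dropped (darker).
Net: +2 −1 1/3 −1 2/3 = −1 stop.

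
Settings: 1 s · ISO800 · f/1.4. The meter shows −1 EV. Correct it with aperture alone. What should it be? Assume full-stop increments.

f/1.0

Underexposed by 1 stop → need 1 stop brighter.
Aperture: f/1.4 → f/1.0.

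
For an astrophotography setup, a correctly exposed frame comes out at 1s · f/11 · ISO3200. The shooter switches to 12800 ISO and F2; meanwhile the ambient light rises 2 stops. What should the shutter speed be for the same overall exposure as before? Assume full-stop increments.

1/500s

Scene light: 2 stops brighter.
ISO: 3200 → 6400 → 12800 — 2 stops higher (brighter).
Aperture: f/11 → f/8 → f/5.6 → f/4 → f/2.8 → f/2 — 5 stops wider (brighter).
Net so far: 9 stops brighter. Shutter speed: 1 → 1/2 → 1/4 → 1/8 → 1/15 → 1/30 → 1/60 → 1/125 → 1/250 → 1/500.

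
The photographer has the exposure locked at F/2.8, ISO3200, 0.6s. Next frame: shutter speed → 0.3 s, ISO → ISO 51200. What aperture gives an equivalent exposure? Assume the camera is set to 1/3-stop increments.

f/8

Shutter speed: 0.6 → 0.5 → 0.4 → 0.3 — 1 stop faster (darker).
ISO: 3200 → 4000 → 5000 → 6400 → 8000 → 10000 → 12800 → 16000 → 20000 → 25600 → 32000 → 40000 → 51200 — 4 stops higher (brighter).
Net change so far: 3 stops brighter. Offset with the aperture: f/2.8 → f/3.2 → f/3.5 → f/4 → f/4.5 → f/5 → f/5.6 → f/6.3 → f/7.1 → f/8.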